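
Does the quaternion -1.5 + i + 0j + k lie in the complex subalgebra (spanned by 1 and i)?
No. The quaternion -1.5 + i + k has j-coefficient y = 0 and k-coefficient z = 1, not both zero, so it does not lie in the complex subalgebra spanned by 1 and i.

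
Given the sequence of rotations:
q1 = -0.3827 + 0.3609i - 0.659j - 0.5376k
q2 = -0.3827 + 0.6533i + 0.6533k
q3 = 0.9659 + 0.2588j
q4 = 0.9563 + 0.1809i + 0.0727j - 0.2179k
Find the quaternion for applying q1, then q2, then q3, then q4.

q2 · q1 = 0.2619 + 0.0424i + 0.8392j - 0.4748k
q3 · q2 · q1 = 0.0358 - 0.0819i + 0.8784j - 0.4696k
q4 · q3 · q2 · q1 = -0.1171 + 0.0854i + 0.9454j - 0.292k
-0.1171 + 0.0854i + 0.9454j - 0.292k


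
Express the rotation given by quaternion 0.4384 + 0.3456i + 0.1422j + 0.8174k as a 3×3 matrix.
[[-0.3767, -0.6184, 0.6897], [0.815, -0.5752, -0.0706], [0.4403, 0.5355, 0.7207]]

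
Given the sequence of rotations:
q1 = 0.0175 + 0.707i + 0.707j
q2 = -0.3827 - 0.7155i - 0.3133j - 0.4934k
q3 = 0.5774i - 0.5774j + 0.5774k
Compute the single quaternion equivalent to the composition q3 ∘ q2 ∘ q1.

q2 · q1 = 0.7207 + 0.0657i - 0.6249j - 0.293k
q3 · q2 · q1 = -0.2296 + 0.9461i - 0.209j + 0.0933k
-0.2296 + 0.9461i - 0.209j + 0.0933k


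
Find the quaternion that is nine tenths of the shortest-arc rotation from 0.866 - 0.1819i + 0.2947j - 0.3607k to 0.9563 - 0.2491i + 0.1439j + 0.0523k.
0.9561 - 0.2445i + 0.1609j + 0.01k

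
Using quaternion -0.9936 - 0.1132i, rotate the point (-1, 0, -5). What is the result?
(-1, 1.125, -4.872)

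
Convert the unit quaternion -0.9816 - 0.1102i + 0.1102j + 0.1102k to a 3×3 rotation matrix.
[[0.9514, 0.1921, -0.2406], [-0.2406, 0.9514, -0.1921], [0.1921, 0.2406, 0.9514]]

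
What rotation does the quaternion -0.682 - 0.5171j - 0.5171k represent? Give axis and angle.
axis = (0, -√2/2, -√2/2), θ = 266°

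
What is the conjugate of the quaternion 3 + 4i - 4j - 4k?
3 - 4i + 4j + 4k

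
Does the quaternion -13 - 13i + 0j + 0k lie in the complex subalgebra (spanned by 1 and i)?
Yes. The quaternion -13 - 13i has j- and k-coefficients y = z = 0, so it lies in the complex subalgebra spanned by 1 and i.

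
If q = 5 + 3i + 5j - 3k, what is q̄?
5 - 3i - 5j + 3k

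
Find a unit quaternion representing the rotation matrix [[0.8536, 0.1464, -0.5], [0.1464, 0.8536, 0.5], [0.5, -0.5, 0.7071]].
0.9239 - 0.2706i - 0.2706j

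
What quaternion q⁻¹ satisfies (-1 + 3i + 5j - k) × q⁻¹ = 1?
-0.0278 - 0.0833i - 0.1389j + 0.0278k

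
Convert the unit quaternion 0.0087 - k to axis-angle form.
axis = (0, 0, -1), θ = 179°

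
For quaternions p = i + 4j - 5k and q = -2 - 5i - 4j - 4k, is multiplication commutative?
No: pq = 1 - 38i + 21j + 26k ≠ 1 + 34i - 37j - 6k = qp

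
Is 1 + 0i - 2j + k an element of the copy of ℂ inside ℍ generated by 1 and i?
No. The quaternion 1 - 2j + k has j-coefficient y = -2 and k-coefficient z = 1, not both zero, so it does not lie in the complex subalgebra spanned by 1 and i.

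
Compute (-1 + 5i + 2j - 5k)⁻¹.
-0.0182 - 0.0909i - 0.0364j + 0.0909k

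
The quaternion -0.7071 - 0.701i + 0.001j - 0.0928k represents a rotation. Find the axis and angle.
axis = (-0.9913, 0.0014, -0.1312), θ = 3π/2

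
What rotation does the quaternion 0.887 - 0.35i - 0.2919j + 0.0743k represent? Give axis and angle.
axis = (-0.758, -0.6321, 0.1609), θ = 55°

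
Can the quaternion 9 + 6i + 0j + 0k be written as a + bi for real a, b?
Yes. The quaternion 9 + 6i has j- and k-coefficients y = z = 0, so it lies in the complex subalgebra spanned by 1 and i.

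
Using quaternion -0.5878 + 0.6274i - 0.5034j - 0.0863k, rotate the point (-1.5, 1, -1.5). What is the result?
(-2.176, -0.244, 0.841)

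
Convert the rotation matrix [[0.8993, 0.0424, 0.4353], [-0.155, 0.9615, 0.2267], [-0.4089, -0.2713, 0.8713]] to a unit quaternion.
0.9659 - 0.1289i + 0.2185j - 0.0511k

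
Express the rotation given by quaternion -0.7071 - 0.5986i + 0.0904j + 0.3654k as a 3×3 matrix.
[[0.7166, 0.4085, -0.5653], [-0.625, 0.0163, -0.7805], [-0.3096, 0.9126, 0.267]]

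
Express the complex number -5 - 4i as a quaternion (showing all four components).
-5 - 4i + 0j + 0k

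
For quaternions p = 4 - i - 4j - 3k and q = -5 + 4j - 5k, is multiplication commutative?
No: pq = -19 + 37i + 31j - 9k ≠ -19 - 27i + 41j - k = qp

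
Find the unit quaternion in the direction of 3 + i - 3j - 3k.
0.5669 + 0.189i - 0.5669j - 0.5669k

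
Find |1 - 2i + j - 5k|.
√31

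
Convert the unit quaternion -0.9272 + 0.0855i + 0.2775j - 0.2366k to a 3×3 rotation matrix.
[[0.734, -0.3913, -0.5551], [0.4862, 0.8734, 0.0272], [0.4741, -0.2899, 0.8314]]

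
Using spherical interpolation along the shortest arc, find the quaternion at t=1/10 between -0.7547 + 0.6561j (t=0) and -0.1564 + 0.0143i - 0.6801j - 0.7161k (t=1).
-0.6962 - 0.0019i + 0.7118j + 0.0935k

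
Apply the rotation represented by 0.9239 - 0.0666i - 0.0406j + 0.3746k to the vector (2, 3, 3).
(-1.003, 3.805, 2.553)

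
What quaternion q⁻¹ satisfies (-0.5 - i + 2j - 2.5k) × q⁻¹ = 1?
-0.0435 + 0.087i - 0.1739j + 0.2174k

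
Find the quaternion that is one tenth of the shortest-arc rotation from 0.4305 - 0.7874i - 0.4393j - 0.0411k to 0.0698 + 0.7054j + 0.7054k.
0.4004 - 0.7491i - 0.5109j - 0.1321k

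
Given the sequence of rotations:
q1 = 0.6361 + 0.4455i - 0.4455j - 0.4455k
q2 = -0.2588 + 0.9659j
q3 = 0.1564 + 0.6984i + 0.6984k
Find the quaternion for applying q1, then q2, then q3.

q2 · q1 = 0.2657 - 0.5456i + 0.7297j - 0.315k
q3 · q2 · q1 = 0.6426 - 0.4094i - 0.0469j + 0.6459k
0.6426 - 0.4094i - 0.0469j + 0.6459k


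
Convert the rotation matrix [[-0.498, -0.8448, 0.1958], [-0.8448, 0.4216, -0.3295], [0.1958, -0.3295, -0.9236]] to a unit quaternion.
-0.501i + 0.8431j - 0.1954k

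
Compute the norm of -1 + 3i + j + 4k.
√27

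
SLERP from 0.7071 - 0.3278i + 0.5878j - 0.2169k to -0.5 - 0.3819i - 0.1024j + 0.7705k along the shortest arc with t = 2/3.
0.6595 + 0.1549i + 0.3131j - 0.6656k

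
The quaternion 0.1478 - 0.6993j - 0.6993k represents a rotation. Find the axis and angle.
axis = (0, -√2/2, -√2/2), θ = 163°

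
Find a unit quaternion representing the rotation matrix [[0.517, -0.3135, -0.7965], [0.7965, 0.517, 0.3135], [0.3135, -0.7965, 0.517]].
0.7986 - 0.3475i - 0.3475j + 0.3475k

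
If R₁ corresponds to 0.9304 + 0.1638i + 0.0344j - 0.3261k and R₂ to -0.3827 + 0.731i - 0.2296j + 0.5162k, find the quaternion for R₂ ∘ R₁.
-0.2996 + 0.6746i + 0.0961j + 0.6678k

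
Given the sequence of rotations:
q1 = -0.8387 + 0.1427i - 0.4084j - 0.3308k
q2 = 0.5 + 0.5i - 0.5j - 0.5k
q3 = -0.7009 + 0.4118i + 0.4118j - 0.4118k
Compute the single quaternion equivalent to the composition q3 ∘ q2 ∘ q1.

q2 · q1 = -0.8603 - 0.3868i + 0.3092j + 0.1211k
q3 · q2 · q1 = 0.6848 + 0.094i - 0.4616j + 0.556k
0.6848 + 0.094i - 0.4616j + 0.556k


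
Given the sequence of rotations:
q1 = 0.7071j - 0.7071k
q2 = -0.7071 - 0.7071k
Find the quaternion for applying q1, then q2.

q2 · q1 = -0.5 + 0.5i - 0.5j + 0.5k
-0.5 + 0.5i - 0.5j + 0.5k


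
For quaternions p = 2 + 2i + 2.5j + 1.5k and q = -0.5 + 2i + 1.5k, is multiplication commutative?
No: pq = -7.25 + 6.75i - 1.25j - 2.75k ≠ -7.25 - 0.75i - 1.25j + 7.25k = qp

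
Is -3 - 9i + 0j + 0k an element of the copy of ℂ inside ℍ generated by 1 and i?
Yes. The quaternion -3 - 9i has j- and k-coefficients y = z = 0, so it lies in the complex subalgebra spanned by 1 and i.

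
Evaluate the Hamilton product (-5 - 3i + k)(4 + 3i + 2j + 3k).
-14 - 29i + 2j - 17k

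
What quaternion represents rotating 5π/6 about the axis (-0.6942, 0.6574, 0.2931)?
0.2588 - 0.6705i + 0.635j + 0.2831k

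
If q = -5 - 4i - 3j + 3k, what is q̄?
-5 + 4i + 3j - 3k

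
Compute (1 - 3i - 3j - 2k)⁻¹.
0.0435 + 0.1304i + 0.1304j + 0.087k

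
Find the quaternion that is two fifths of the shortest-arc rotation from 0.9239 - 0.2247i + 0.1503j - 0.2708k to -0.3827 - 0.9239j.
0.8087 - 0.1528i + 0.5374j - 0.1842k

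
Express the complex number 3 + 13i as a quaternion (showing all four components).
3 + 13i + 0j + 0k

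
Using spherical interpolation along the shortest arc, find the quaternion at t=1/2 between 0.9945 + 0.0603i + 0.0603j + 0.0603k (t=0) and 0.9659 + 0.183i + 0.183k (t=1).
0.9845 + 0.1222i + 0.0303j + 0.1222k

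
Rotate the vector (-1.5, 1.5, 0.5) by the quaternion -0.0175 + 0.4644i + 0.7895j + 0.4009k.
(2.145, -0.383, -0.014)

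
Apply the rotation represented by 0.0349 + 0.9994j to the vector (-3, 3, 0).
(2.993, 3, 0.209)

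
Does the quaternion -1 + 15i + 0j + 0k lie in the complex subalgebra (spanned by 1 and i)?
Yes. The quaternion -1 + 15i has j- and k-coefficients y = z = 0, so it lies in the complex subalgebra spanned by 1 and i.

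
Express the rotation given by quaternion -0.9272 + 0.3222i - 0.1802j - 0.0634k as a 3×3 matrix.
[[0.927, -0.2337, 0.2933], [0.0014, 0.7843, 0.6203], [-0.375, -0.5746, 0.7274]]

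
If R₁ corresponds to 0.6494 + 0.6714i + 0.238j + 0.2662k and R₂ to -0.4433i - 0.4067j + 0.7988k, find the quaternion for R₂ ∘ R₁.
0.1818 - 0.5863i + 0.3902j + 0.6863k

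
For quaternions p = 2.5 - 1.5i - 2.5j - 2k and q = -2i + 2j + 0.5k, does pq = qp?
No: pq = 3 - 2.25i + 9.75j - 6.75k ≠ 3 - 7.75i + 0.25j + 9.25k = qp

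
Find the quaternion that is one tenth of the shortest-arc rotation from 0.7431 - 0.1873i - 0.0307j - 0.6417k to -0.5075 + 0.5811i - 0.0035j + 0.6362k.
0.726 - 0.23i - 0.0275j - 0.6475k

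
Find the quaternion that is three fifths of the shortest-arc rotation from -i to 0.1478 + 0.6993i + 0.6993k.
-0.0951 - 0.888i - 0.4499k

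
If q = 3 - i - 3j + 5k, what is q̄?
3 + i + 3j - 5k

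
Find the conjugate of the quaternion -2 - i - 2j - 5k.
-2 + i + 2j + 5k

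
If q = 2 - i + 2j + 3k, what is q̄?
2 + i - 2j - 3k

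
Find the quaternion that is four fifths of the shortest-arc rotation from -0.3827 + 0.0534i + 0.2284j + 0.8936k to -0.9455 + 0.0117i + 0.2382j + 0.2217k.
-0.8844 + 0.0221i + 0.253j + 0.3916k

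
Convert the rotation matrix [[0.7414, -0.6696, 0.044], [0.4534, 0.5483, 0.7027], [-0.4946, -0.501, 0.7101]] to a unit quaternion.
0.866 - 0.3475i + 0.1555j + 0.3242k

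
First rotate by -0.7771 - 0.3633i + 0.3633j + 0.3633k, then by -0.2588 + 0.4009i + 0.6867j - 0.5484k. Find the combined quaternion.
0.2965 + 0.2312i - 0.5741j + 0.7273k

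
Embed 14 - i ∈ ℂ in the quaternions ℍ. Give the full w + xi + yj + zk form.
14 - i + 0j + 0k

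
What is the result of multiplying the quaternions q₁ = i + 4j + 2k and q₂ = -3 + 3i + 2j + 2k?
-15 + i - 8j - 16k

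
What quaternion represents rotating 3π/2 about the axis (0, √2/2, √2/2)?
-0.7071 + 0.5j + 0.5k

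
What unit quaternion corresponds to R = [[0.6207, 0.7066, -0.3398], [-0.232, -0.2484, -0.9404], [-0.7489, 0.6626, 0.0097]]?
0.5878 + 0.6818i + 0.174j - 0.3992k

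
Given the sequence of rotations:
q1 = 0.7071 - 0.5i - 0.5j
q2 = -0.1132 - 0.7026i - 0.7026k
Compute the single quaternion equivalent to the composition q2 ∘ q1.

q2 · q1 = -0.4313 - 0.7915i + 0.4079j - 0.1455k
-0.4313 - 0.7915i + 0.4079j - 0.1455k


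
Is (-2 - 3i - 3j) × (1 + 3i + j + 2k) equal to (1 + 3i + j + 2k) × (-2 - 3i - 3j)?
No: pq = 10 - 15i + j + 2k ≠ 10 - 3i - 11j - 10k = qp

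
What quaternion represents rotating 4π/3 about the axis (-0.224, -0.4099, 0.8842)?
-0.5 - 0.194i - 0.355j + 0.7657k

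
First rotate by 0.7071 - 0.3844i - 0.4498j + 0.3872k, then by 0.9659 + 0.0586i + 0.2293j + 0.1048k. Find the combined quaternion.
0.7681 - 0.1939i - 0.3353j + 0.5099k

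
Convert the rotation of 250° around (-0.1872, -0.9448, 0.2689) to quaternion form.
-0.5736 - 0.1533i - 0.7739j + 0.2203k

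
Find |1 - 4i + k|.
√18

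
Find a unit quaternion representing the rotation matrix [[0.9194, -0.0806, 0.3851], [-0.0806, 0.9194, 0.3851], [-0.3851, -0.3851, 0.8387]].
0.9588 - 0.2008i + 0.2008j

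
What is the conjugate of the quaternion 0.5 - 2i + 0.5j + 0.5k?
0.5 + 2i - 0.5j - 0.5k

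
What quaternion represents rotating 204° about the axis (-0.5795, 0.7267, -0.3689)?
-0.2079 - 0.5668i + 0.7108j - 0.3608k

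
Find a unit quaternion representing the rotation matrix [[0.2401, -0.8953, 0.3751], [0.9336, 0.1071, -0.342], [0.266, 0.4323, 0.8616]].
0.7431 + 0.2605i + 0.0367j + 0.6153k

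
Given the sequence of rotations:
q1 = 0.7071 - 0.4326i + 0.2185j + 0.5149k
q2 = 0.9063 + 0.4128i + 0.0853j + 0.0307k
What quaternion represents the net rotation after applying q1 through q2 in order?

q2 · q1 = 0.785 - 0.063i + 0.0325j + 0.6155k
0.785 - 0.063i + 0.0325j + 0.6155k


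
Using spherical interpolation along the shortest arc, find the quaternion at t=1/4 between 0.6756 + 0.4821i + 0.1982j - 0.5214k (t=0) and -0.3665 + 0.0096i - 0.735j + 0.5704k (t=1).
0.6347 + 0.3775i + 0.3606j - 0.5698k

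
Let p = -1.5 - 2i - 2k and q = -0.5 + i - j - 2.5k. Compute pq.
-2.25 - 2.5i - 5.5j + 6.75k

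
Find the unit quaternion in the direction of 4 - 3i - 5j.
0.5657 - 0.4243i - 0.7071j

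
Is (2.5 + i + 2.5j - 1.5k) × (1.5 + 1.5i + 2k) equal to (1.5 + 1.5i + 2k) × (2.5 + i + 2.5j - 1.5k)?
No: pq = 5.25 + 10.25i - 0.5j - k ≠ 5.25 + 0.25i + 8j + 6.5k = qp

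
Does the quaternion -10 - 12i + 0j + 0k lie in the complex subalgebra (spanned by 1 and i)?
Yes. The quaternion -10 - 12i has j- and k-coefficients y = z = 0, so it lies in the complex subalgebra spanned by 1 and i.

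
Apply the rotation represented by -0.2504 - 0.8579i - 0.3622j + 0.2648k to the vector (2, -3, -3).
(-0.249, 4.679, 0.218)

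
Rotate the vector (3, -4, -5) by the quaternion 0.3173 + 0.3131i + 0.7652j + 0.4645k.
(-6.428, -1.729, -2.387)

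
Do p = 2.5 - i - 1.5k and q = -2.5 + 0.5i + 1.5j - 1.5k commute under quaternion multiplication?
No: pq = -8 + 6i + 1.5j - 1.5k ≠ -8 + 1.5i + 6j + 1.5k = qp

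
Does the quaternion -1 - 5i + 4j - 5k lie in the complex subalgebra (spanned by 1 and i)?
No. The quaternion -1 - 5i + 4j - 5k has j-coefficient y = 4 and k-coefficient z = -5, not both zero, so it does not lie in the complex subalgebra spanned by 1 and i.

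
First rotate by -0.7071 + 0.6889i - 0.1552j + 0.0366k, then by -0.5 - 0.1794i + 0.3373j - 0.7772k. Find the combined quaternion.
0.5579 - 0.3259i - 0.6898j + 0.3267k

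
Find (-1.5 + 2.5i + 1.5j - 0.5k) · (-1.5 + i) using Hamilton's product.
-0.25 - 5.25i - 2.75j - 0.75k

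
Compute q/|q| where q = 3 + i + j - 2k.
0.7746 + 0.2582i + 0.2582j - 0.5164k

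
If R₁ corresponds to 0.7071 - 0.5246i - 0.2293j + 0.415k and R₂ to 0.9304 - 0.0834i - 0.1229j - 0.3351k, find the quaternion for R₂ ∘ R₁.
0.725 - 0.6749i - 0.0898j + 0.1038k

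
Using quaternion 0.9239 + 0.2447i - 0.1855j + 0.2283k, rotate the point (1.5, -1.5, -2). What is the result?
(2.471, 0.406, -1.492)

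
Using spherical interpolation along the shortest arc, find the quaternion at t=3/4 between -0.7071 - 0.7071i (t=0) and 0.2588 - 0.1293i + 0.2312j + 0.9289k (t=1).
-0.4893 - 0.1404i - 0.2079j - 0.8352k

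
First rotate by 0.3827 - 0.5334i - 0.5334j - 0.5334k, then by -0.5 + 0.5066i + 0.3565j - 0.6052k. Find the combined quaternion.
-0.0538 - 0.0524i + 0.9962j - 0.045k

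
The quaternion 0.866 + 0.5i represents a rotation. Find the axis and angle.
axis = (1, 0, 0), θ = π/3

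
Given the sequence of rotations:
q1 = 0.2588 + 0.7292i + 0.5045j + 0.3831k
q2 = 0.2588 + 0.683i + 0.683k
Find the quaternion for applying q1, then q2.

q2 · q1 = -0.6927 + 0.0209i + 0.367j + 0.6205k
-0.6927 + 0.0209i + 0.367j + 0.6205k


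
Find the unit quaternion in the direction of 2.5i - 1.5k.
0.8575i - 0.5145k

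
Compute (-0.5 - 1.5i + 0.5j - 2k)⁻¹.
-0.0741 + 0.2222i - 0.0741j + 0.2963k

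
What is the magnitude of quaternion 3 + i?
√10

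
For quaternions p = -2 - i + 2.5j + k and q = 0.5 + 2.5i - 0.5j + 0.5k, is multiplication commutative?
No: pq = 2.25 - 3.75i + 5.25j - 6.25k ≠ 2.25 - 7.25i - 0.75j + 5.25k = qp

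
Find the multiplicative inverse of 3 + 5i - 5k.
0.0508 - 0.0847i + 0.0847k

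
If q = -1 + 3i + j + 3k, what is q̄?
-1 - 3i - j - 3k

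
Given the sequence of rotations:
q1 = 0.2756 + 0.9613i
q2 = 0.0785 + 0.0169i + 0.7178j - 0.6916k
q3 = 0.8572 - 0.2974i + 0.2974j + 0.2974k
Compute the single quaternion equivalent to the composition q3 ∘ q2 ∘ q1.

q2 · q1 = 0.0054 + 0.0801i - 0.467j - 0.8806k
q3 · q2 · q1 = 0.4292 - 0.0559i - 0.6368j - 0.6382k
0.4292 - 0.0559i - 0.6368j - 0.6382k


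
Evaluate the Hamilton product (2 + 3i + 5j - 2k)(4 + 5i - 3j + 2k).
12 + 26i - 2j - 38k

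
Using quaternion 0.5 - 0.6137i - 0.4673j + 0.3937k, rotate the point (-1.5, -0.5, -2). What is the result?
(1.431, -1.911, 0.895)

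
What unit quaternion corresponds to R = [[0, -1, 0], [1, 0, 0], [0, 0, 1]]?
0.7071 + 0.7071k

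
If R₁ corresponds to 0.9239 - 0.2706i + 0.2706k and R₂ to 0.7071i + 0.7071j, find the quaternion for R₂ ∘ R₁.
0.1913 + 0.8446i + 0.4619j + 0.1913k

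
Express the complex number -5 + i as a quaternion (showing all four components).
-5 + i + 0j + 0k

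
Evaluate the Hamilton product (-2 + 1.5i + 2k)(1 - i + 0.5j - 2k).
3.5 + 2.5i + 6.75k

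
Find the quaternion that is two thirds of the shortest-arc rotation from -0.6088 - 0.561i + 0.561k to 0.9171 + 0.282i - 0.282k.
-0.8371 - 0.3869i + 0.3869k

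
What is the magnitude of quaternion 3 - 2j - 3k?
√22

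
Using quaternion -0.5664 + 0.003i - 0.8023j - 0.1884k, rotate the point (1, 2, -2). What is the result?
(-2.61, 1.455, 0.263)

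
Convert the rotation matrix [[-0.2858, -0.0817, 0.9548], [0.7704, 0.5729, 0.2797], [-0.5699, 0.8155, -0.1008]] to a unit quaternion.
0.5446 + 0.246i + 0.6999j + 0.3912k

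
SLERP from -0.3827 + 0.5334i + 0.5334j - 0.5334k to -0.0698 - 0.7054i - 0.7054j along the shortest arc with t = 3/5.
-0.1216 + 0.6825i + 0.6825j - 0.2317k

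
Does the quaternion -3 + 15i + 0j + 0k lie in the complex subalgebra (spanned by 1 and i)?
Yes. The quaternion -3 + 15i has j- and k-coefficients y = z = 0, so it lies in the complex subalgebra spanned by 1 and i.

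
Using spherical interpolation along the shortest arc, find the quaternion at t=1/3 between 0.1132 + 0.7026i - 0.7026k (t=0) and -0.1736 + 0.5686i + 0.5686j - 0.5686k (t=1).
0.0168 + 0.6923i + 0.2031j - 0.6923k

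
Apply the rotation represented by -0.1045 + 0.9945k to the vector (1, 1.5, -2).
(-0.666, -1.675, -2)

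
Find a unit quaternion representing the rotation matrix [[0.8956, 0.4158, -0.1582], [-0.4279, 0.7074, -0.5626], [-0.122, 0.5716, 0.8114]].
0.9239 + 0.3069i - 0.0098j - 0.2283k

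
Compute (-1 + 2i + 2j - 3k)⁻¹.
-0.0556 - 0.1111i - 0.1111j + 0.1667k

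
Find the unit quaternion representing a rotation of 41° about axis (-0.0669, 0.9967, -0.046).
0.9367 - 0.0234i + 0.3491j - 0.0161k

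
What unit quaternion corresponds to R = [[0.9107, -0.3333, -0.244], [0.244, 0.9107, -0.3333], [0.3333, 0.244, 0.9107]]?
0.9659 + 0.1494i - 0.1494j + 0.1494k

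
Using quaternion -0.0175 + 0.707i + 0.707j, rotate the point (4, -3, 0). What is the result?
(-2.998, 3.998, 0.173)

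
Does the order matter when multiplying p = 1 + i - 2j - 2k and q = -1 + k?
Yes: pq = 1 - 3i + j + 3k ≠ 1 + i + 3j + 3k = qp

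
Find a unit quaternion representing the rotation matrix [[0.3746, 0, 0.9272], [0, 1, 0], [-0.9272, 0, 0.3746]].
0.829 + 0.5592j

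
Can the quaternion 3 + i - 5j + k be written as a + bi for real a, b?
No. The quaternion 3 + i - 5j + k has j-coefficient y = -5 and k-coefficient z = 1, not both zero, so it does not lie in the complex subalgebra spanned by 1 and i.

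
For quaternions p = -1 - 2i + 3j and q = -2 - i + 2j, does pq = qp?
No: pq = -6 + 5i - 8j - k ≠ -6 + 5i - 8j + k = qp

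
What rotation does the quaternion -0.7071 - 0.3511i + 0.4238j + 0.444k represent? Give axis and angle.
axis = (-0.4965, 0.5993, 0.6279), θ = 3π/2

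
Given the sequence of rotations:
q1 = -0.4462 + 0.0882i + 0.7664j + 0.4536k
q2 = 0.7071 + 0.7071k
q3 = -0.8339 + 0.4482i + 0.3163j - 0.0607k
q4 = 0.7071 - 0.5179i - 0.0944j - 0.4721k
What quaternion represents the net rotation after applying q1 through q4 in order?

q2 · q1 = -0.6362 - 0.4796i + 0.6043j + 0.0052k
q3 · q2 · q1 = 0.5547 + 0.1531i - 0.6784j + 0.4568k
q4 · q3 · q2 · q1 = 0.6231 - 0.5424i - 0.3678j + 0.4269k
0.6231 - 0.5424i - 0.3678j + 0.4269k


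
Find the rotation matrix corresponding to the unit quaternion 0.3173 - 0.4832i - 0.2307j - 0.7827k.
[[-0.3317, 0.7196, 0.61], [-0.2738, -0.6922, 0.6678], [0.9028, 0.0545, 0.4266]]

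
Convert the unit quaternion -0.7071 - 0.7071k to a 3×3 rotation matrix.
[[0, -1, 0], [1, 0, 0], [0, 0, 1]]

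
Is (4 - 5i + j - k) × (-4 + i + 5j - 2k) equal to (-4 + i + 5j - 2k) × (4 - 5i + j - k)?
No: pq = -18 + 27i + 5j - 30k ≠ -18 + 21i + 27j + 22k = qp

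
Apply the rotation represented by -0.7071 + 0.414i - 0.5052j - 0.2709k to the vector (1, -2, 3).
(3.416, 1.522, 0.125)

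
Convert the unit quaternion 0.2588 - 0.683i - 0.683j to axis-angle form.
axis = (-√2/2, -√2/2, 0), θ = 5π/6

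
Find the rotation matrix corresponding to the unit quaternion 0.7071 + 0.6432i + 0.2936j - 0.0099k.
[[0.8274, 0.3917, 0.4025], [0.3637, 0.1724, -0.9154], [-0.4279, 0.9038, 0.0002]]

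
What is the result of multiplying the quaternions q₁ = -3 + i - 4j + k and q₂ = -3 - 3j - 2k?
-1 + 8i + 23j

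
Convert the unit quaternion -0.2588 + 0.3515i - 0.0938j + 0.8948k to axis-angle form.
axis = (0.3639, -0.0971, 0.9264), θ = 7π/6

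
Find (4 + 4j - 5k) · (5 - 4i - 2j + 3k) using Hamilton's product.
43 - 14i + 32j + 3k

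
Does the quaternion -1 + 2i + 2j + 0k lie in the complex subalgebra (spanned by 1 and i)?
No. The quaternion -1 + 2i + 2j has j-coefficient y = 2 and k-coefficient z = 0, not both zero, so it does not lie in the complex subalgebra spanned by 1 and i.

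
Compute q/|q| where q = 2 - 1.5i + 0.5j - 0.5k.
0.7698 - 0.5774i + 0.1925j - 0.1925k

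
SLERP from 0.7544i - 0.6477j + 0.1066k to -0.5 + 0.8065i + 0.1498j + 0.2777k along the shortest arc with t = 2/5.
-0.2313 + 0.8793i - 0.3652j + 0.2k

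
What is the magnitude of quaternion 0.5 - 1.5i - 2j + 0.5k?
2.598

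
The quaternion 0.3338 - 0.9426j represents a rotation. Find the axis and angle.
axis = (0, -1, 0), θ = 141°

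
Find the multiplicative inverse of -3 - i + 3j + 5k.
-0.0682 + 0.0227i - 0.0682j - 0.1136k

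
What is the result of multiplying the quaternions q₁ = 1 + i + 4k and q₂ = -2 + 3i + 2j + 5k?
-25 - 7i + 9j - k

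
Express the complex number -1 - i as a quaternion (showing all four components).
-1 - i + 0j + 0k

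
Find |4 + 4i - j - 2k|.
√37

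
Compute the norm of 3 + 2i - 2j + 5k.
√42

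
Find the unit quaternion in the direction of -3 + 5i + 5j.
-0.3906 + 0.6509i + 0.6509j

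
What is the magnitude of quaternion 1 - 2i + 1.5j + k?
2.872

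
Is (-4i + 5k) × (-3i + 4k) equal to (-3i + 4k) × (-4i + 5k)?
No: pq = -32 + j ≠ -32 - j = qp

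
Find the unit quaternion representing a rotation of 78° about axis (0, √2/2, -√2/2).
0.7771 + 0.445j - 0.445k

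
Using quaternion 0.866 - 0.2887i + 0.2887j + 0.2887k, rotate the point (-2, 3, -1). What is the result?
(-3.667, 0.666, -0.333)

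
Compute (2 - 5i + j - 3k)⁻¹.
0.0513 + 0.1282i - 0.0256j + 0.0769k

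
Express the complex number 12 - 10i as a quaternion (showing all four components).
12 - 10i + 0j + 0k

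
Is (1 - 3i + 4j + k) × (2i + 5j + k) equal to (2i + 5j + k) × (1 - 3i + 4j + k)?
No: pq = -15 + i + 10j - 22k ≠ -15 + 3i + 24k = qp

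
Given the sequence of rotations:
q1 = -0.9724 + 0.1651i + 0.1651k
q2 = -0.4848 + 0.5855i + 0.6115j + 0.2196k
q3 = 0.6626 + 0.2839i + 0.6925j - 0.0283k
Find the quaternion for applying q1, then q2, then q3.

q2 · q1 = 0.3385 - 0.5484i - 0.655j - 0.3945k
q3 · q2 · q1 = 0.8224 - 0.559i - 0.0721j - 0.0772k
0.8224 - 0.559i - 0.0721j - 0.0772k


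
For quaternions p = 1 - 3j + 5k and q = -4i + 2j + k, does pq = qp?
No: pq = 1 - 17i - 18j - 11k ≠ 1 + 9i + 22j + 13k = qp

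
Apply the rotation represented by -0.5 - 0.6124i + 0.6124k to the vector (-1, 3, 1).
(0.837, -1.5, 2.837)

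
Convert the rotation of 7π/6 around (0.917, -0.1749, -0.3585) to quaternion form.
-0.2588 + 0.8858i - 0.1689j - 0.3463k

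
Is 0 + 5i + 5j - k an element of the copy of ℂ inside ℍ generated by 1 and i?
No. The quaternion 5i + 5j - k has j-coefficient y = 5 and k-coefficient z = -1, not both zero, so it does not lie in the complex subalgebra spanned by 1 and i.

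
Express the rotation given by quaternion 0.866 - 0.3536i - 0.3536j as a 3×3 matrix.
[[0.7499, 0.2501, -0.6124], [0.2501, 0.7499, 0.6124], [0.6124, -0.6124, 0.4999]]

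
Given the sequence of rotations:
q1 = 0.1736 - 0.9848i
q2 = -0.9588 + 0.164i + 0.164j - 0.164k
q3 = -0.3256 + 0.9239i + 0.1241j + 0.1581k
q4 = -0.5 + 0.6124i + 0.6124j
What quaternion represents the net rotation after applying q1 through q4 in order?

q2 · q1 = -0.0049 + 0.9727i + 0.19j + 0.133k
q3 · q2 · q1 = -0.9417 - 0.3348i - 0.0316j + 0.0107k
q4 · q3 · q2 · q1 = 0.6952 - 0.4027i - 0.5674j + 0.1803k
0.6952 - 0.4027i - 0.5674j + 0.1803k


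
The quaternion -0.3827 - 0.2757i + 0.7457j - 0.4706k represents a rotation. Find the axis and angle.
axis = (-0.2984, 0.8071, -0.5094), θ = 5π/4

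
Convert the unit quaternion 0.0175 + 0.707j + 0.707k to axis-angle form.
axis = (0, √2/2, √2/2), θ = 178°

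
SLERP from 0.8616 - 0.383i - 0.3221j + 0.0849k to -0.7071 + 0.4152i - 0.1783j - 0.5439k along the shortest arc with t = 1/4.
0.8629 - 0.4109i - 0.2026j + 0.2135k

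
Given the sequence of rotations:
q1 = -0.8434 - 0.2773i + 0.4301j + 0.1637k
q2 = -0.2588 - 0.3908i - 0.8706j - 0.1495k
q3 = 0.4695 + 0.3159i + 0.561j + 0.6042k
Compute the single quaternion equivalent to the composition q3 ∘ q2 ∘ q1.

q2 · q1 = 0.5088 + 0.3231i + 0.7284j - 0.3258k
q3 · q2 · q1 = -0.075 - 0.3104i + 0.9256j + 0.2033k
-0.075 - 0.3104i + 0.9256j + 0.2033k


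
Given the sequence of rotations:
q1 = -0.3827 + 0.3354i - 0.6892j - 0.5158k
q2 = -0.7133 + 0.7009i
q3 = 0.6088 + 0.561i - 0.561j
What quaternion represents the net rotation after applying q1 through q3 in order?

q2 · q1 = 0.0379 - 0.5075i + 0.8531j - 0.1151k
q3 · q2 · q1 = 0.7864 - 0.2231i + 0.5627j + 0.1238k
0.7864 - 0.2231i + 0.5627j + 0.1238k


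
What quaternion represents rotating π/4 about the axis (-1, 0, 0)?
0.9239 - 0.3827i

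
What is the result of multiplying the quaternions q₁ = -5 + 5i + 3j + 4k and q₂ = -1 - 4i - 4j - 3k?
49 + 22i + 16j + 3k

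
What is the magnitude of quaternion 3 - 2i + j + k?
√15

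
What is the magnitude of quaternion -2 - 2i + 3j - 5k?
√42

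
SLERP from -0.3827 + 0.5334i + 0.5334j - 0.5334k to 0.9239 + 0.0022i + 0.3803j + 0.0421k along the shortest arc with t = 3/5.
-0.9037 + 0.2856i + 0.0001j - 0.319k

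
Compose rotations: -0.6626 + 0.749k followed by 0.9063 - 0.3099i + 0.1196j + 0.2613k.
-0.7962 + 0.2949i + 0.1529j + 0.5057k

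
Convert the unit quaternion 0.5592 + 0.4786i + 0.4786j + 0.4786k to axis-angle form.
axis = (√3/3, √3/3, √3/3), θ = 112°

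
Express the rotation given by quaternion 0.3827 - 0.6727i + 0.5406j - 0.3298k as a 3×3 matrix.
[[0.198, -0.4749, 0.8575], [-0.9798, -0.1226, 0.1583], [0.0299, -0.8715, -0.4895]]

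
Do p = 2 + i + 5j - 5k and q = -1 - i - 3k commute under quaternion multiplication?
No: pq = -16 - 18i + 3j + 4k ≠ -16 + 12i - 13j - 6k = qp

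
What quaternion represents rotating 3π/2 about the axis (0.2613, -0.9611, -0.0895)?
-0.7071 + 0.1848i - 0.6796j - 0.0633k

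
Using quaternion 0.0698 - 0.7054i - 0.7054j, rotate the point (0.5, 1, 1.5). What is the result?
(0.85, 0.65, -1.535)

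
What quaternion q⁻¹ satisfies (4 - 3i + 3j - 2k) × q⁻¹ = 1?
0.1053 + 0.0789i - 0.0789j + 0.0526k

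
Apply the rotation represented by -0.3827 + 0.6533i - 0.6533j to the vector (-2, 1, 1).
(-0.646, 2.354, -0.207)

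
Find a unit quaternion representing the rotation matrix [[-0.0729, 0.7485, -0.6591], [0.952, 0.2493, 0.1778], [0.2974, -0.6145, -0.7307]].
-0.3338 + 0.5934i + 0.7164j - 0.1524k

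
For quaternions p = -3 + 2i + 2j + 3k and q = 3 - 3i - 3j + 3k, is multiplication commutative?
No: pq = -6 + 30i ≠ -6 + 30j = qp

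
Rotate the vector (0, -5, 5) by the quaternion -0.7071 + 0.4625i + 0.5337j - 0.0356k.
(-6.155, 0.232, 3.473)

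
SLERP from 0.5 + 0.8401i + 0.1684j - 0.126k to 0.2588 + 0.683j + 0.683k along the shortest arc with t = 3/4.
0.4035 + 0.2941i + 0.662j + 0.5589k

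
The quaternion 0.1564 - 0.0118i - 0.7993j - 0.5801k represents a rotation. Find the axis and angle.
axis = (-0.0119, -0.8093, -0.5873), θ = 162°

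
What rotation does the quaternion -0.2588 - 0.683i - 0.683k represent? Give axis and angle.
axis = (-√2/2, 0, -√2/2), θ = 7π/6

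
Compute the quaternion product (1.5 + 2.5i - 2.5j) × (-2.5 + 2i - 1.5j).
-12.5 - 3.25i + 4j + 1.25k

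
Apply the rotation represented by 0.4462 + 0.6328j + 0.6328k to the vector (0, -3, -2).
(0.565, -2.199, -2.801)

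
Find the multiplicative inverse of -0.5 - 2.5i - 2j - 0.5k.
-0.0465 + 0.2326i + 0.186j + 0.0465k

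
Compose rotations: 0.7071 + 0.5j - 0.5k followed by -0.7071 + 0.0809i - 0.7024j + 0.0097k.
-0.1439 + 0.4036i - 0.8098j + 0.4009k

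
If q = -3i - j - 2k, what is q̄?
3i + j + 2k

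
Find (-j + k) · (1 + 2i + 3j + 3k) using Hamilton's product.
-6i + j + 3k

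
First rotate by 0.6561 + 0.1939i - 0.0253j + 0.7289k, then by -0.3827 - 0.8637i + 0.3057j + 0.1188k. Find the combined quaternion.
-0.1625 - 0.415i + 0.8628j - 0.2384k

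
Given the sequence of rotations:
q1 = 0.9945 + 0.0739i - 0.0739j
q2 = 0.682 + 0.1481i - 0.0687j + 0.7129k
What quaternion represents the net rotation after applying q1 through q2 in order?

q2 · q1 = 0.6622 + 0.2504i - 0.066j + 0.7031k
0.6622 + 0.2504i - 0.066j + 0.7031k


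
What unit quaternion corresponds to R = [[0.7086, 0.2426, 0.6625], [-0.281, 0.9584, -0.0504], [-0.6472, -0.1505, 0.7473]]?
0.9239 - 0.0271i + 0.3544j - 0.1417k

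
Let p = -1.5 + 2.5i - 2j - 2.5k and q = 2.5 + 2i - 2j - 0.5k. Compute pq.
-14 - 0.75i - 5.75j - 6.5k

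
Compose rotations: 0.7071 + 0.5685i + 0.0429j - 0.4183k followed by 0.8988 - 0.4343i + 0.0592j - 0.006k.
0.8774 + 0.1794i - 0.1047j - 0.4325k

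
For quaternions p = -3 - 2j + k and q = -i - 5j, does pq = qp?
No: pq = -10 + 8i + 14j - 2k ≠ -10 - 2i + 16j + 2k = qp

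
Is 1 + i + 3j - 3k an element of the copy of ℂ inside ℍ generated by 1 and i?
No. The quaternion 1 + i + 3j - 3k has j-coefficient y = 3 and k-coefficient z = -3, not both zero, so it does not lie in the complex subalgebra spanned by 1 and i.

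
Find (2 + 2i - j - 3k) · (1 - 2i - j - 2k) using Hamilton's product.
-1 - 3i + 7j - 11k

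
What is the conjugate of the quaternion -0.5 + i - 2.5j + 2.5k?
-0.5 - i + 2.5j - 2.5k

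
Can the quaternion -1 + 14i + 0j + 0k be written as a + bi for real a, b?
Yes. The quaternion -1 + 14i has j- and k-coefficients y = z = 0, so it lies in the complex subalgebra spanned by 1 and i.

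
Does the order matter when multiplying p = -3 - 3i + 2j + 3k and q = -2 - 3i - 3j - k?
Yes: pq = 6 + 22i - 7j + 12k ≠ 6 + 8i + 17j - 18k = qp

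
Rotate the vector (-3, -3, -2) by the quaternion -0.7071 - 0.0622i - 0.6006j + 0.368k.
(-3.416, 0.233, 3.206)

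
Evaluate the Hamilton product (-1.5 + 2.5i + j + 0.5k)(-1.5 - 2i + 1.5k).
6.5 + 0.75i - 6.25j - k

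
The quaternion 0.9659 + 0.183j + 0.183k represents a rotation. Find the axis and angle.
axis = (0, √2/2, √2/2), θ = π/6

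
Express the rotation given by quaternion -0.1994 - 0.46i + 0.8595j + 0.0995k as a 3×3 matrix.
[[-0.4973, -0.7511, -0.4343], [-0.8304, 0.557, -0.0124], [0.2512, 0.3545, -0.9007]]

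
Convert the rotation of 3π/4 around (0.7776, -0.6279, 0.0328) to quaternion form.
0.3827 + 0.7184i - 0.5801j + 0.0303k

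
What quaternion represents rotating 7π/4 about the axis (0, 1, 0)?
-0.9239 + 0.3827j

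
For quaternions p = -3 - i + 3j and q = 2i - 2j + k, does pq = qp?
No: pq = 8 - 3i + 7j - 7k ≠ 8 - 9i + 5j + k = qp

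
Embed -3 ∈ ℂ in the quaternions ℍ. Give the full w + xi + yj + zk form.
-3 + 0i + 0j + 0k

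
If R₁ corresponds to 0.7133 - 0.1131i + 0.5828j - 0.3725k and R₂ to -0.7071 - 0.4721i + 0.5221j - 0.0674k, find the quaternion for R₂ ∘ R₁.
-0.8872 - 0.412i - 0.2079j - 0.0008k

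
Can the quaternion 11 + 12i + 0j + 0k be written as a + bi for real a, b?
Yes. The quaternion 11 + 12i has j- and k-coefficients y = z = 0, so it lies in the complex subalgebra spanned by 1 and i.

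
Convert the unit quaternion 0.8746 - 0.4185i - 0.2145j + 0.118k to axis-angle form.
axis = (-0.8632, -0.4424, 0.2434), θ = 58°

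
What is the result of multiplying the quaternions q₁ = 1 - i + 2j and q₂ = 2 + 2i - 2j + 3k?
8 + 6i + 5j + k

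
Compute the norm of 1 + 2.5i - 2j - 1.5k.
3.674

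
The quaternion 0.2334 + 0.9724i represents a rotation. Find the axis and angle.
axis = (1, 0, 0), θ = 153°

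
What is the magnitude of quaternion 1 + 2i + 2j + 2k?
√13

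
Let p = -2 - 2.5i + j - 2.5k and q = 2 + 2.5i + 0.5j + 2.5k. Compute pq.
8 - 6.25i + j - 13.75k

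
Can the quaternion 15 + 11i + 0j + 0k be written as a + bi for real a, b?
Yes. The quaternion 15 + 11i has j- and k-coefficients y = z = 0, so it lies in the complex subalgebra spanned by 1 and i.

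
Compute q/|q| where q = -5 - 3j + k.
-0.8452 - 0.5071j + 0.169k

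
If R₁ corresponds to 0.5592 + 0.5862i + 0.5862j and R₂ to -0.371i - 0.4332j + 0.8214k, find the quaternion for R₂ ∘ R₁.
0.4714 - 0.689i + 0.2393j + 0.4958k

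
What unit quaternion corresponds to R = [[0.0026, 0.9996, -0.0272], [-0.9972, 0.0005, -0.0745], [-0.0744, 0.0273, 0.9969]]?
0.7071 + 0.036i + 0.0167j - 0.706k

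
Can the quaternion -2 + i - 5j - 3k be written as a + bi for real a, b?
No. The quaternion -2 + i - 5j - 3k has j-coefficient y = -5 and k-coefficient z = -3, not both zero, so it does not lie in the complex subalgebra spanned by 1 and i.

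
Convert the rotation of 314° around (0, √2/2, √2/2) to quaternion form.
-0.9205 + 0.2763j + 0.2763k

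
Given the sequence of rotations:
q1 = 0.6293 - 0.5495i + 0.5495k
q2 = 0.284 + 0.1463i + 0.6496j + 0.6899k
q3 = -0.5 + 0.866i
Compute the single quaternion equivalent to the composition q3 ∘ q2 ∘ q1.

q2 · q1 = -0.12 + 0.293i - 0.0507j + 0.9472k
q3 · q2 · q1 = -0.1937 - 0.2504i - 0.7949j - 0.5175k
-0.1937 - 0.2504i - 0.7949j - 0.5175k


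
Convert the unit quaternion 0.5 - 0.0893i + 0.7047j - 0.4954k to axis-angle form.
axis = (-0.1031, 0.8137, -0.572), θ = 2π/3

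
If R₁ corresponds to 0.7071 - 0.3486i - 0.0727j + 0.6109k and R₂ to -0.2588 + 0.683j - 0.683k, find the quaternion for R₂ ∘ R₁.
0.2839 + 0.4578i + 0.7399j - 0.403k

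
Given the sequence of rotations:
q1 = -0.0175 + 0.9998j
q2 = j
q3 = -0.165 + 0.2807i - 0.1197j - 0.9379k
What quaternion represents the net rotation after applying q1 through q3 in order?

q2 · q1 = -0.9998 - 0.0175j
q3 · q2 · q1 = 0.1629 - 0.2971i + 0.1226j + 0.9328k
0.1629 - 0.2971i + 0.1226j + 0.9328k


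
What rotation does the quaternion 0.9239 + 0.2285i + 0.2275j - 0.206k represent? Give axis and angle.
axis = (0.5972, 0.5946, -0.5384), θ = π/4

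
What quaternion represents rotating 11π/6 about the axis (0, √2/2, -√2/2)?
-0.9659 + 0.183j - 0.183k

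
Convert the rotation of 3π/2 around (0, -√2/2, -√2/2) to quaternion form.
-0.7071 - 0.5j - 0.5k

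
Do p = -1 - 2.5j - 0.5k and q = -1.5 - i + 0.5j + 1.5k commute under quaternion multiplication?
No: pq = 3.5 - 2.5i + 3.75j - 3.25k ≠ 3.5 + 4.5i + 2.75j + 1.75k = qp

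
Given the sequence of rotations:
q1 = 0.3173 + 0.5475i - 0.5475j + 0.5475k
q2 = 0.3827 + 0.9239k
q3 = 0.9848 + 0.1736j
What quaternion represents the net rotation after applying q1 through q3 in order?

q2 · q1 = -0.3844 + 0.7154i + 0.2963j + 0.5027k
q3 · q2 · q1 = -0.43 + 0.7918i + 0.2251j + 0.3709k
-0.43 + 0.7918i + 0.2251j + 0.3709k


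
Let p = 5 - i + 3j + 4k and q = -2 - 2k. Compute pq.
-2 - 4i - 8j - 18k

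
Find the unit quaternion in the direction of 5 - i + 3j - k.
0.8333 - 0.1667i + 0.5j - 0.1667k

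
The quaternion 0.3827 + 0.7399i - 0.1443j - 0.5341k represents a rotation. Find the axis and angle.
axis = (0.8009, -0.1562, -0.5781), θ = 3π/4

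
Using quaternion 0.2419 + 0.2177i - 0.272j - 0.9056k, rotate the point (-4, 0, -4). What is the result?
(5.256, 0.677, -1.978)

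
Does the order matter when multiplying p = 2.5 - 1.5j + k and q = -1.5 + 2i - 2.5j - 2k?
Yes: pq = -5.5 + 10.5i - 2j - 3.5k ≠ -5.5 - 0.5i - 6j - 9.5k = qp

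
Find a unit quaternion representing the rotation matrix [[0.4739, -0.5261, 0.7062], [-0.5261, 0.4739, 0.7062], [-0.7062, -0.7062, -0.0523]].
0.6884 - 0.5129i + 0.5129j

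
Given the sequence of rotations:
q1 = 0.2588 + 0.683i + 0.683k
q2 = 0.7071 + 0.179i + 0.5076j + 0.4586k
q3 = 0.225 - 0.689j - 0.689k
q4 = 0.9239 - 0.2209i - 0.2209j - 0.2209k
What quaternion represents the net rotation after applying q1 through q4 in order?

q2 · q1 = -0.2525 + 0.876i + 0.3223j + 0.2549k
q3 · q2 · q1 = 0.3409 + 0.2435i - 0.3571j + 0.8349k
q4 · q3 · q2 · q1 = 0.4743 - 0.1136i - 0.2746j + 0.8287k
0.4743 - 0.1136i - 0.2746j + 0.8287k


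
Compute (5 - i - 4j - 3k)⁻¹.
0.098 + 0.0196i + 0.0784j + 0.0588k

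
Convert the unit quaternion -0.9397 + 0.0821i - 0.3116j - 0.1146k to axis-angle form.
axis = (0.2401, -0.9111, -0.3351), θ = 320°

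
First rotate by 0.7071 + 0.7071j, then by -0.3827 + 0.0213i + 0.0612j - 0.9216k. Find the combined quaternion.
-0.3139 + 0.6667i - 0.2273j - 0.6366k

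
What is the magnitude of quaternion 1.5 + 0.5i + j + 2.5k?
3.122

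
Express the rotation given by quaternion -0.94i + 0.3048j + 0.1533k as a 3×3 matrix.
[[0.7672, -0.573, -0.2882], [-0.573, -0.8142, 0.0935], [-0.2882, 0.0935, -0.953]]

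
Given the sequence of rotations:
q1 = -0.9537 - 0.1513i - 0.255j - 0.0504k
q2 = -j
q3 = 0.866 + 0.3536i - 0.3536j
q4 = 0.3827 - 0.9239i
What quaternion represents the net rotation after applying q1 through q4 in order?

q2 · q1 = -0.255 + 0.0504i + 0.9537j - 0.1513k
q3 · q2 · q1 = 0.0986 + 0.007i + 0.9696j + 0.224k
q4 · q3 · q2 · q1 = 0.0442 - 0.0884i + 0.578j - 0.8101k
0.0442 - 0.0884i + 0.578j - 0.8101k


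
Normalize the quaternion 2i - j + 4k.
0.4364i - 0.2182j + 0.8729k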